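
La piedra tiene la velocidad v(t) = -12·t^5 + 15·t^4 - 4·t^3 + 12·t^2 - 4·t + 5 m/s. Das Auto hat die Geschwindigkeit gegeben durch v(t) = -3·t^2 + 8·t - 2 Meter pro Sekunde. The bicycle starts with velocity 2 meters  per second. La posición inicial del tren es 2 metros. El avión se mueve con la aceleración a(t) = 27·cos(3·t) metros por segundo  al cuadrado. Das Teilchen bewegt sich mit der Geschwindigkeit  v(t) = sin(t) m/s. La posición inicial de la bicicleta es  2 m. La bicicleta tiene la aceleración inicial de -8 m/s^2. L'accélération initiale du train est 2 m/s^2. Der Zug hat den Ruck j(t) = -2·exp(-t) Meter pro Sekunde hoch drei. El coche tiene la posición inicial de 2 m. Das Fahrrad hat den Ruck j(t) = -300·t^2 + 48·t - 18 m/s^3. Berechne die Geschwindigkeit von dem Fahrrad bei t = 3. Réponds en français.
Nous devons intégrer notre équation du jerk j(t) = -300·t^2 + 48·t - 18 2 fois. L'intégrale du jerk est l'accélération. En utilisant a(0) = -8, nous obtenons a(t) = -100·t^3 + 24·t^2 - 18·t - 8. En prenant ∫a(t)dt et en appliquant v(0) = 2, nous trouvons v(t) = -25·t^4 + 8·t^3 - 9·t^2 - 8·t + 2. En utilisant v(t) = -25·t^4 + 8·t^3 - 9·t^2 - 8·t + 2 et en substituant t = 3, nous trouvons v = -1912.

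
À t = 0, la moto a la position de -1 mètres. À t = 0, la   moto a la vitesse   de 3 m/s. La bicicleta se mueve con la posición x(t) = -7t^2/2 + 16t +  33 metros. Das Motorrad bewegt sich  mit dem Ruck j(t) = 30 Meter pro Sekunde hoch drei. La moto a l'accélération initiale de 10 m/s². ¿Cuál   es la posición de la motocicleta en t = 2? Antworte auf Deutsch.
Wir müssen unsere Gleichung für den Ruck j(t) = 30 3-mal integrieren. Durch Integration von dem Ruck und Verwendung der Anfangsbedingung a(0) = 10, erhalten wir a(t) = 30·t + 10. Die Stammfunktion von der Beschleunigung, mit v(0) = 3, ergibt die Geschwindigkeit: v(t) = 15·t^2 + 10·t + 3. Die Stammfunktion von der Geschwindigkeit, mit x(0) = -1, ergibt die Position: x(t) = 5·t^3 + 5·t^2 + 3·t - 1. Mit x(t) = 5·t^3 + 5·t^2 + 3·t - 1 und Einsetzen von t = 2, finden wir x = 65.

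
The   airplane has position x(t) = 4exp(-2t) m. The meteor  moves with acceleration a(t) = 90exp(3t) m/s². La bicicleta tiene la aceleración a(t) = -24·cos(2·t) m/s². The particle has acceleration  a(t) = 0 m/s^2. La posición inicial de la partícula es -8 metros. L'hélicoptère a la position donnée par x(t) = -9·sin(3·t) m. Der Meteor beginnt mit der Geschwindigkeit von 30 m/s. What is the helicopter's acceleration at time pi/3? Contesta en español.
Debemos derivar nuestra ecuación de la posición x(t) = -9·sin(3·t) 2 veces. La derivada de la posición da la velocidad: v(t) = -27·cos(3·t). Tomando d/dt de v(t), encontramos a(t) = 81·sin(3·t). De la ecuación de la aceleración a(t) = 81·sin(3·t), sustituimos t = pi/3 para obtener a = 0.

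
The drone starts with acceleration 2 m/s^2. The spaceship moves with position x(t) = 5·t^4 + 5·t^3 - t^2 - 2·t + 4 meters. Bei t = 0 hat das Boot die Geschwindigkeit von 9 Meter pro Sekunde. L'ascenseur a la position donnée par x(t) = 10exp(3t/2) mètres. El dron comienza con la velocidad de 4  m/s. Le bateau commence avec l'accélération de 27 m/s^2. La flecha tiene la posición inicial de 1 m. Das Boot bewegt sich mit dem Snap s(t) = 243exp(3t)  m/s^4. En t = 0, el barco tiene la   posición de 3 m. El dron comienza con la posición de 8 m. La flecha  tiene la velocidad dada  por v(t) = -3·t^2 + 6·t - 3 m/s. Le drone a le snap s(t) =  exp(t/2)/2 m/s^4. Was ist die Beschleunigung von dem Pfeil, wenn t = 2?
Ausgehend von der Geschwindigkeit v(t) = -3·t^2 + 6·t - 3, nehmen wir 1 Ableitung. Mit d/dt von v(t) finden wir a(t) = 6 - 6·t. Wir haben die Beschleunigung a(t) = 6 - 6·t. Durch Einsetzen von t = 2: a(2) = -6.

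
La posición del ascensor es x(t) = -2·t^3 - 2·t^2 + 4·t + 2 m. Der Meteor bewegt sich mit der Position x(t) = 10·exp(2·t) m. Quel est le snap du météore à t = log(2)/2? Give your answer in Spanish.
Partiendo de la posición x(t) = 10·exp(2·t), tomamos 4 derivadas. Tomando d/dt de x(t), encontramos v(t) = 20·exp(2·t). La derivada de la velocidad da la aceleración: a(t) = 40·exp(2·t). Derivando la aceleración, obtenemos la sacudida: j(t) = 80·exp(2·t). La derivada de la sacudida da el snap: s(t) = 160·exp(2·t). Tenemos el snap s(t) = 160·exp(2·t). Sustituyendo t = log(2)/2: s(log(2)/2) = 320.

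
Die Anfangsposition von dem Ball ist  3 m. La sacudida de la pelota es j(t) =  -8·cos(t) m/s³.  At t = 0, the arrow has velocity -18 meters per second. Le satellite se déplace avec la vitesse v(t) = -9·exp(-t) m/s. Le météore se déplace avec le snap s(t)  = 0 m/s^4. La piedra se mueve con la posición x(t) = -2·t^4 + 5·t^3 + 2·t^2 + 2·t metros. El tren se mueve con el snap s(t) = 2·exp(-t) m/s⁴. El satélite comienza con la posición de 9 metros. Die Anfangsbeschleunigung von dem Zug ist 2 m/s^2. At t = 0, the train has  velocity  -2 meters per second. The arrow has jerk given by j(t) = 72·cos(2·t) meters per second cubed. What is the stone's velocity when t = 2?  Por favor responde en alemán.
Ausgehend von der Position x(t) = -2·t^4 + 5·t^3 + 2·t^2 + 2·t, nehmen wir 1 Ableitung. Durch Ableiten von der Position erhalten wir die Geschwindigkeit: v(t) = -8·t^3 + 15·t^2 + 4·t + 2. Wir haben die Geschwindigkeit v(t) = -8·t^3 + 15·t^2 + 4·t + 2. Durch Einsetzen von t = 2: v(2) = 6.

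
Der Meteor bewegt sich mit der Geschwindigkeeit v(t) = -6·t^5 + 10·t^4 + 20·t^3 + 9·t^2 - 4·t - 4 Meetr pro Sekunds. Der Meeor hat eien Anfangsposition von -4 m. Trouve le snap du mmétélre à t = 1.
Pour résoudre ceci, nous devons prendre 3 dérivées de notre équation de la vitesse v(t) = -6·t^5 + 10·t^4 + 20·t^3 + 9·t^2 - 4·t - 4. En prenant d/dt de v(t), nous trouvons a(t) = -30·t^4 + 40·t^3 + 60·t^2 + 18·t - 4. En prenant d/dt de a(t), nous trouvons j(t) = -120·t^3 + 120·t^2 + 120·t + 18. En prenant d/dt de j(t), nous trouvons s(t) = -360·t^2 + 240·t + 120. En utilisant s(t) = -360·t^2 + 240·t + 120 et en substituant t = 1, nous trouvons s = 0.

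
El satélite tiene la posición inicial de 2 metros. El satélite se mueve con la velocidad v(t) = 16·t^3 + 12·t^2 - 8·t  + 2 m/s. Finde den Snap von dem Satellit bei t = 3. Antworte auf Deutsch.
Wir müssen unsere Gleichung für die Geschwindigkeit v(t) = 16·t^3 + 12·t^2 - 8·t + 2 3-mal ableiten. Die Ableitung von der Geschwindigkeit ergibt die Beschleunigung: a(t) = 48·t^2 + 24·t - 8. Durch Ableiten von der Beschleunigung erhalten wir den Ruck: j(t) = 96·t + 24. Durch Ableiten von dem Ruck erhalten wir den Snap: s(t) = 96. Aus der Gleichung für den Snap s(t) = 96, setzen wir t = 3 ein und erhalten s = 96.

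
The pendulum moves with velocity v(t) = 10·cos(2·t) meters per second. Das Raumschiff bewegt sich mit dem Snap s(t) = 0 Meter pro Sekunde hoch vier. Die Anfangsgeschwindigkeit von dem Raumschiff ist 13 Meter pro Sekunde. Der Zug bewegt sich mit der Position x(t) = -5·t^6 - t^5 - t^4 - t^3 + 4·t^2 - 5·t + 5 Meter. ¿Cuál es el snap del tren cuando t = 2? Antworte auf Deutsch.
Ausgehend von der Position x(t) = -5·t^6 - t^5 - t^4 - t^3 + 4·t^2 - 5·t + 5, nehmen wir 4 Ableitungen. Die Ableitung von der Position ergibt die Geschwindigkeit: v(t) = -30·t^5 - 5·t^4 - 4·t^3 - 3·t^2 + 8·t - 5. Mit d/dt von v(t) finden wir a(t) = -150·t^4 - 20·t^3 - 12·t^2 - 6·t + 8. Durch Ableiten von der Beschleunigung erhalten wir den Ruck: j(t) = -600·t^3 - 60·t^2 - 24·t - 6. Die Ableitung von dem Ruck ergibt den Snap: s(t) = -1800·t^2 - 120·t - 24. Mit s(t) = -1800·t^2 - 120·t - 24 und Einsetzen von t = 2, finden wir s = -7464.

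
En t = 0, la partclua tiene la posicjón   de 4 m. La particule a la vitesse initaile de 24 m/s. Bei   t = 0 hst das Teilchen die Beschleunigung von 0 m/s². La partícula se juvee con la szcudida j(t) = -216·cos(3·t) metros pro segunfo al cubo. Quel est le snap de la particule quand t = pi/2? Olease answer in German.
Ausgehend von dem Ruck j(t) = -216·cos(3·t), nehmen wir 1 Ableitung. Durch Ableiten von dem Ruck erhalten wir den Snap: s(t) = 648·sin(3·t). Aus der Gleichung für den Snap s(t) = 648·sin(3·t), setzen wir t = pi/2 ein und erhalten s = -648.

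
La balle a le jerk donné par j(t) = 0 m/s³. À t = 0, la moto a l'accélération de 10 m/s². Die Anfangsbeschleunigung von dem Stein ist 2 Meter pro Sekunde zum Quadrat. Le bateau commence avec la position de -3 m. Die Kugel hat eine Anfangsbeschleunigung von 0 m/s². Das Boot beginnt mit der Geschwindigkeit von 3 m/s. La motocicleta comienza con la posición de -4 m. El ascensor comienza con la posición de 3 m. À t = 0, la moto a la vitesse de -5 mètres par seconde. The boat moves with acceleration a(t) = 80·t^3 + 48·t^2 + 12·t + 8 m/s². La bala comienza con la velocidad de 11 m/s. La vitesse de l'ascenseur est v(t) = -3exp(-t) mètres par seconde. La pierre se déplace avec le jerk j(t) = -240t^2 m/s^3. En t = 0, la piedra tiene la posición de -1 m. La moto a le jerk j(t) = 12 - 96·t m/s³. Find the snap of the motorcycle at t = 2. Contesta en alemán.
Wir müssen unsere Gleichung für den Ruck j(t) = 12 - 96·t 1-mal ableiten. Die Ableitung von dem Ruck ergibt den Snap: s(t) = -96. Aus der Gleichung für den Snap s(t) = -96, setzen wir t = 2 ein und erhalten s = -96.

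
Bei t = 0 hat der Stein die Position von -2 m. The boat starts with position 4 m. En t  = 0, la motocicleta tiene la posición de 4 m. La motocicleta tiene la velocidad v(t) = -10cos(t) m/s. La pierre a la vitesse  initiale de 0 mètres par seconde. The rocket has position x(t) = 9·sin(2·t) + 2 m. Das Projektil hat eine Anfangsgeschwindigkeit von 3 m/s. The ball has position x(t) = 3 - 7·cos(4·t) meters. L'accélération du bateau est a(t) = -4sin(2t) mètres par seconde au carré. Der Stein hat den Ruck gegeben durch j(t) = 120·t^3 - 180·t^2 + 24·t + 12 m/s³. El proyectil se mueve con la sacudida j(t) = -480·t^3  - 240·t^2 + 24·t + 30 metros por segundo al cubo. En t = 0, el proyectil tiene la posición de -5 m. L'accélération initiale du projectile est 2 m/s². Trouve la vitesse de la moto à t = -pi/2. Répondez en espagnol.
De la ecuación de la velocidad v(t) = -10·cos(t), sustituimos t = -pi/2 para obtener v = 0.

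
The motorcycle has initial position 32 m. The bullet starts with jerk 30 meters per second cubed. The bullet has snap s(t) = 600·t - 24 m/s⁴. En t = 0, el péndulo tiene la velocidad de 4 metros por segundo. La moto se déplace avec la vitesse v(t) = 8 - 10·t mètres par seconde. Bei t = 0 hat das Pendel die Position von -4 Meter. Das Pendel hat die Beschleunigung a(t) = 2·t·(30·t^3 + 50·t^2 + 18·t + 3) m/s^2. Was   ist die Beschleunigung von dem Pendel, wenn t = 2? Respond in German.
Wir haben die Beschleunigung a(t) = 2·t·(30·t^3 + 50·t^2 + 18·t + 3). Durch Einsetzen von t = 2: a(2) = 1916.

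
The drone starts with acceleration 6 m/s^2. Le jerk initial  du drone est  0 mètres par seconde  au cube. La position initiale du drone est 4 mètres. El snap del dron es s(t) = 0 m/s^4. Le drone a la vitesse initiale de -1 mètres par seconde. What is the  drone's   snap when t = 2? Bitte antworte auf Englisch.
We have snap s(t) = 0. Substituting t = 2: s(2) = 0.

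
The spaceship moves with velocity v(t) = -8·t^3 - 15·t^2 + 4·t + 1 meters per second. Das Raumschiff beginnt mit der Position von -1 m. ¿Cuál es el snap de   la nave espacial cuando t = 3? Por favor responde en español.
Partiendo de la velocidad v(t) = -8·t^3 - 15·t^2 + 4·t + 1, tomamos 3 derivadas. Tomando d/dt de v(t), encontramos a(t) = -24·t^2 - 30·t + 4. La derivada de la aceleración da la sacudida: j(t) = -48·t - 30. La derivada de la sacudida da el snap: s(t) = -48. De la ecuación del snap s(t) = -48, sustituimos t = 3 para obtener s = -48.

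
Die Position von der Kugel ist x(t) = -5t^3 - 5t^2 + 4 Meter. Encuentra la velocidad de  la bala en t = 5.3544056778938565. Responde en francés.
En partant de la position x(t) = -5·t^3 - 5·t^2 + 4, nous prenons 1 dérivée. En prenant d/dt de x(t), nous trouvons v(t) = -15·t^2 - 10·t. De l'équation de la vitesse v(t) = -15·t^2 - 10·t, nous substituons t = 5.3544056778938565 pour obtenir v = -483.588959230868.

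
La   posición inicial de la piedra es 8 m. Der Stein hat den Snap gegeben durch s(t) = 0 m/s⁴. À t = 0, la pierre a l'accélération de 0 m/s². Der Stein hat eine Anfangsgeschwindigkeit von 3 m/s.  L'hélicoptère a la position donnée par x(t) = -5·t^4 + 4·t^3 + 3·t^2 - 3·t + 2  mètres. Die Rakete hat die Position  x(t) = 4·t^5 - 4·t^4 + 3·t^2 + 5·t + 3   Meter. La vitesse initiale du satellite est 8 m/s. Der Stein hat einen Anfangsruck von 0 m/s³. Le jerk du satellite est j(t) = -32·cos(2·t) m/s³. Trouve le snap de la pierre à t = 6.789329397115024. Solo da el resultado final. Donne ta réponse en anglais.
s(6.789329397115024) = 0.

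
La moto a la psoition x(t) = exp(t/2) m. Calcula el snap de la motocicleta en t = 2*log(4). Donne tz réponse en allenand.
Ausgehend von der Position x(t) = exp(t/2), nehmen wir 4 Ableitungen. Die Ableitung von der Position ergibt die Geschwindigkeit: v(t) = exp(t/2)/2. Mit d/dt von v(t) finden wir a(t) = exp(t/2)/4. Die Ableitung von der Beschleunigung ergibt den Ruck: j(t) = exp(t/2)/8. Die Ableitung von dem Ruck ergibt den Snap: s(t) = exp(t/2)/16. Mit s(t) = exp(t/2)/16 und Einsetzen von t = 2*log(4), finden wir s = 1/4.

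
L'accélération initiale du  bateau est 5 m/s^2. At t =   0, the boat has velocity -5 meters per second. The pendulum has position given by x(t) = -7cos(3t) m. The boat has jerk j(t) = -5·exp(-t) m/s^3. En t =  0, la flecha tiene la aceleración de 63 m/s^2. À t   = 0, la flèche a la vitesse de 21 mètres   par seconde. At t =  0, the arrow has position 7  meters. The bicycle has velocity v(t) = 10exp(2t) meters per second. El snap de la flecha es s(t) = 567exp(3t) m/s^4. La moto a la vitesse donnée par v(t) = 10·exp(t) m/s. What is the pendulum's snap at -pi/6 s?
We must differentiate our position equation x(t) = -7·cos(3·t) 4 times. Taking d/dt of x(t), we find v(t) = 21·sin(3·t). Differentiating velocity, we get acceleration: a(t) = 63·cos(3·t). Taking d/dt of a(t), we find j(t) = -189·sin(3·t). Taking d/dt of j(t), we find s(t) = -567·cos(3·t). From the given snap equation s(t) = -567·cos(3·t), we substitute t = -pi/6 to get s = 0.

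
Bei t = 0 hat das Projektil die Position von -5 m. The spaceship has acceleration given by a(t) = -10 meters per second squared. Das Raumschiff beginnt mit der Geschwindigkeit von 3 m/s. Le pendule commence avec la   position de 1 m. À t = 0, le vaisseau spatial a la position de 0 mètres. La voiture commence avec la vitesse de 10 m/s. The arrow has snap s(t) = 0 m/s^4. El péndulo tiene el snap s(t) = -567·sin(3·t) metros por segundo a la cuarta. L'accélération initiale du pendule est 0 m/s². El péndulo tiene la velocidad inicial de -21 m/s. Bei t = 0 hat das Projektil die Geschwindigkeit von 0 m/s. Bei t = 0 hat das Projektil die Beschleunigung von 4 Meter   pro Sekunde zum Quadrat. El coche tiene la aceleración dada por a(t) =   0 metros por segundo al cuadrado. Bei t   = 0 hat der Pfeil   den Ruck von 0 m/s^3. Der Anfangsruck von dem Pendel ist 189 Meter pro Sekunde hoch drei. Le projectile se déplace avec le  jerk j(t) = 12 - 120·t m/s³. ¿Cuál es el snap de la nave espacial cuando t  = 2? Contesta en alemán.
Um dies zu lösen, müssen wir 2 Ableitungen unserer Gleichung für die Beschleunigung a(t) = -10 nehmen. Mit d/dt von a(t) finden wir j(t) = 0. Durch Ableiten von dem Ruck erhalten wir den Snap: s(t) = 0. Mit s(t) = 0 und Einsetzen von t = 2, finden wir s = 0.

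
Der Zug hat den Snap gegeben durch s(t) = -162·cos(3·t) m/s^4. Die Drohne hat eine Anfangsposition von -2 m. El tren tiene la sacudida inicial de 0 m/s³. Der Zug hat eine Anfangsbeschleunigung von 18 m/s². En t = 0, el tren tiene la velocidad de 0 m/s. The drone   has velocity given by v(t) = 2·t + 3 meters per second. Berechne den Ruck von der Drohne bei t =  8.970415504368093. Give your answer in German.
Wir müssen unsere Gleichung für die Geschwindigkeit v(t) = 2·t + 3 2-mal ableiten. Mit d/dt von v(t) finden wir a(t) = 2. Mit d/dt von a(t) finden wir j(t) = 0. Aus der Gleichung für den Ruck j(t) = 0, setzen wir t = 8.970415504368093 ein und erhalten j = 0.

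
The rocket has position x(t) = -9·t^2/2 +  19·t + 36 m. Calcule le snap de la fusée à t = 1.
Nous devons dériver notre équation de la position x(t) = -9·t^2/2 + 19·t + 36 4 fois. En dérivant la position, nous obtenons la vitesse: v(t) = 19 - 9·t. En prenant d/dt de v(t), nous trouvons a(t) = -9. En prenant d/dt de a(t), nous trouvons j(t) = 0. En prenant d/dt de j(t), nous trouvons s(t) = 0. De l'équation du snap s(t) = 0, nous substituons t = 1 pour obtenir s = 0.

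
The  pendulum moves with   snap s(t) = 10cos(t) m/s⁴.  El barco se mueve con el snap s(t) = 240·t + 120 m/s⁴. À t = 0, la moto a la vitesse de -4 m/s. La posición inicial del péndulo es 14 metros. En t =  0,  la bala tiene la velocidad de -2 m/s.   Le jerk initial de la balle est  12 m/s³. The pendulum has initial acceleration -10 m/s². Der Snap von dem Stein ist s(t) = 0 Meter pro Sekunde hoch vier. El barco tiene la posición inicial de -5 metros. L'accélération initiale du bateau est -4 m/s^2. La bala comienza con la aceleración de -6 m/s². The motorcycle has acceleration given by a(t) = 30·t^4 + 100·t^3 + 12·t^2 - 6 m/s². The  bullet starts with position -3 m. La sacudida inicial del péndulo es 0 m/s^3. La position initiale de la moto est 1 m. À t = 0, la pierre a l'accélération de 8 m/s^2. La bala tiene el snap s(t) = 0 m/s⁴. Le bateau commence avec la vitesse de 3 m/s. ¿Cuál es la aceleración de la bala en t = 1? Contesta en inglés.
We must find the integral of our snap equation s(t) = 0 2 times. The antiderivative of snap is jerk. Using j(0) = 12, we get j(t) = 12. The antiderivative of jerk is acceleration. Using a(0) = -6, we get a(t) = 12·t - 6. We have acceleration a(t) = 12·t - 6. Substituting t = 1: a(1) = 6.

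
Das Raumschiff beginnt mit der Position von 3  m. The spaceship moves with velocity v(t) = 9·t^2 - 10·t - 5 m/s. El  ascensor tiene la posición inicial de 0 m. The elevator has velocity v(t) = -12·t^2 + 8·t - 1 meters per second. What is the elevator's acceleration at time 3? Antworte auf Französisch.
Nous devons dériver notre équation de la vitesse v(t) = -12·t^2 + 8·t - 1 1 fois. La dérivée de la vitesse donne l'accélération: a(t) = 8 - 24·t. De l'équation de l'accélération a(t) = 8 - 24·t, nous substituons t = 3 pour obtenir a = -64.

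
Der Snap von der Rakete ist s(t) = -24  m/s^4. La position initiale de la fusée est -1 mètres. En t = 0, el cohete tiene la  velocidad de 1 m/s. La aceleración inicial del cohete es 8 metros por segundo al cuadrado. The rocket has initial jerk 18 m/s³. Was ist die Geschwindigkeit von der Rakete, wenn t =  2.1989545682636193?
Ausgehend von dem Snap s(t) = -24, nehmen wir 3 Integrale. Durch Integration von dem Snap und Verwendung der Anfangsbedingung j(0) = 18, erhalten wir j(t) = 18 - 24·t. Das Integral von dem Ruck, mit a(0) = 8, ergibt die Beschleunigung: a(t) = -12·t^2 + 18·t + 8. Die Stammfunktion von der Beschleunigung ist die Geschwindigkeit. Mit v(0) = 1 erhalten wir v(t) = -4·t^3 + 9·t^2 + 8·t + 1. Aus der Gleichung für die Geschwindigkeit v(t) = -4·t^3 + 9·t^2 + 8·t + 1, setzen wir t = 2.1989545682636193 ein und erhalten v = 19.5789371122288.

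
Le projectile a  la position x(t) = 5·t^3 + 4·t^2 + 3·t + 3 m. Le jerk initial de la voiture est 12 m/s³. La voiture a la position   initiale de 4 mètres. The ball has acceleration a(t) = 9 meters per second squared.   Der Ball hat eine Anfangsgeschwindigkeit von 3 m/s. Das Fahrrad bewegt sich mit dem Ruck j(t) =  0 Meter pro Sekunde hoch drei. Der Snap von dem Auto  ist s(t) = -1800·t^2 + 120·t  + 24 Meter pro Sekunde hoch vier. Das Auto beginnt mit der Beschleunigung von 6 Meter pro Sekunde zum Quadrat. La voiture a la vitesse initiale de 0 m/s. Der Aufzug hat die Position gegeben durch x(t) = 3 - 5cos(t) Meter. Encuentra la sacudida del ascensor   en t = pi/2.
Partiendo de la posición x(t) = 3 - 5·cos(t), tomamos 3 derivadas. Tomando d/dt de x(t), encontramos v(t) = 5·sin(t). Derivando la velocidad, obtenemos la aceleración: a(t) = 5·cos(t). La derivada de la aceleración da la sacudida: j(t) = -5·sin(t). Tenemos la sacudida j(t) = -5·sin(t). Sustituyendo t = pi/2: j(pi/2) = -5.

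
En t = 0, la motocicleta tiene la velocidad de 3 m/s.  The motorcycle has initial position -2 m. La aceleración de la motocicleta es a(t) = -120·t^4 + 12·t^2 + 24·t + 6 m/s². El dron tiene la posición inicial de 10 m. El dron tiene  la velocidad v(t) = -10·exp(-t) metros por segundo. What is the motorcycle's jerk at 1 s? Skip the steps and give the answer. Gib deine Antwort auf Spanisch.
La sacudida en t = 1 es j = -432.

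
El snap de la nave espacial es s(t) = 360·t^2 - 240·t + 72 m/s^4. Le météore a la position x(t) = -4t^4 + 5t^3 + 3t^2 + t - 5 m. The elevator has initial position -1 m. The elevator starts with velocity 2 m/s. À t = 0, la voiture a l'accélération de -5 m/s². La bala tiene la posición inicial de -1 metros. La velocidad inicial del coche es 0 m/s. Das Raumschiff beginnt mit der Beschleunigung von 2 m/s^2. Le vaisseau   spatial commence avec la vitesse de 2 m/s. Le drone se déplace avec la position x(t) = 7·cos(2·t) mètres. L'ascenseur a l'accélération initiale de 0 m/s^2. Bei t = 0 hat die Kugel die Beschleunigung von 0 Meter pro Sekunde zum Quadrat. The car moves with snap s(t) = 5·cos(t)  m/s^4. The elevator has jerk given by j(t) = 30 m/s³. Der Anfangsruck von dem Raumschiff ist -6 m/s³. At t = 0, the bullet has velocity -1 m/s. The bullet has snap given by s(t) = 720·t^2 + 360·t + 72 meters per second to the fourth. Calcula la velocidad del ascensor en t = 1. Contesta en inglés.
To solve this, we need to take 2 antiderivatives of our jerk equation j(t) = 30. Taking ∫j(t)dt and applying a(0) = 0, we find a(t) = 30·t. Finding the integral of a(t) and using v(0) = 2: v(t) = 15·t^2 + 2. Using v(t) = 15·t^2 + 2 and substituting t = 1, we find v = 17.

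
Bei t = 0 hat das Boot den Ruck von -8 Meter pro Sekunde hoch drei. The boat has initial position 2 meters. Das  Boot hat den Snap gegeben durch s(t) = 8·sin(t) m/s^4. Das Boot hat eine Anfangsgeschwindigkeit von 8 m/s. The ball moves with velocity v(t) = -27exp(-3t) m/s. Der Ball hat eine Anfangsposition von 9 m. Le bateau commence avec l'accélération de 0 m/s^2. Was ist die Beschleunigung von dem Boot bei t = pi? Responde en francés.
Nous devons trouver la primitive de notre équation du snap s(t) = 8·sin(t) 2 fois. En prenant ∫s(t)dt et en appliquant j(0) = -8, nous trouvons j(t) = -8·cos(t). L'intégrale du jerk, avec a(0) = 0, donne l'accélération: a(t) = -8·sin(t). En utilisant a(t) = -8·sin(t) et en substituant t = pi, nous trouvons a = 0.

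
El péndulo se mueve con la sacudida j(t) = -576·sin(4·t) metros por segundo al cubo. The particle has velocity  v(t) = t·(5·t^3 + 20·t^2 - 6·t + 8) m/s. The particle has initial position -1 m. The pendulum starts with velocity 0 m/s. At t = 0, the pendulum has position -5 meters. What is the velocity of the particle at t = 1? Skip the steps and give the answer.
The velocity at t = 1 is v = 27.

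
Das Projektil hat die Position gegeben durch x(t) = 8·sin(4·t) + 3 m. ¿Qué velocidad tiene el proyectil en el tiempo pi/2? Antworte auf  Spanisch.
Partiendo de la posición x(t) = 8·sin(4·t) + 3, tomamos 1 derivada. La derivada de la posición da la velocidad: v(t) = 32·cos(4·t). Usando v(t) = 32·cos(4·t) y sustituyendo t = pi/2, encontramos v = 32.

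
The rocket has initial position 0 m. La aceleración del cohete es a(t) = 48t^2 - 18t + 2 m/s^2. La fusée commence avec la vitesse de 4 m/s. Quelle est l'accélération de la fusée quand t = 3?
De l'équation de l'accélération a(t) = 48·t^2 - 18·t + 2, nous substituons t = 3 pour obtenir a = 380.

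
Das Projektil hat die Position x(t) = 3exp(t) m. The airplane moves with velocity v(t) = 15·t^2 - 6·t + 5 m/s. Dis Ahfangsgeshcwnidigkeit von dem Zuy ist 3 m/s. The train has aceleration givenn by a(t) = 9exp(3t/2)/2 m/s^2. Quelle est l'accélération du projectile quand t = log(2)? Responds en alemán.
Wir müssen unsere Gleichung für die Position x(t) = 3·exp(t) 2-mal ableiten. Mit d/dt von x(t) finden wir v(t) = 3·exp(t). Durch Ableiten von der Geschwindigkeit erhalten wir die Beschleunigung: a(t) = 3·exp(t). Wir haben die Beschleunigung a(t) = 3·exp(t). Durch Einsetzen von t = log(2): a(log(2)) = 6.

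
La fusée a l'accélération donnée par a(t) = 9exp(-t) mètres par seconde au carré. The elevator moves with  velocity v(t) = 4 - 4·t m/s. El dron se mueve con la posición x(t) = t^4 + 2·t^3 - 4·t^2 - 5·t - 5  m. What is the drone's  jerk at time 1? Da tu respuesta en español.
Partiendo de la posición x(t) = t^4 + 2·t^3 - 4·t^2 - 5·t - 5, tomamos 3 derivadas. Tomando d/dt de x(t), encontramos v(t) = 4·t^3 + 6·t^2 - 8·t - 5. La derivada de la velocidad da la aceleración: a(t) = 12·t^2 + 12·t - 8. Derivando la aceleración, obtenemos la sacudida: j(t) = 24·t + 12. De la ecuación de la sacudida j(t) = 24·t + 12, sustituimos t = 1 para obtener j = 36.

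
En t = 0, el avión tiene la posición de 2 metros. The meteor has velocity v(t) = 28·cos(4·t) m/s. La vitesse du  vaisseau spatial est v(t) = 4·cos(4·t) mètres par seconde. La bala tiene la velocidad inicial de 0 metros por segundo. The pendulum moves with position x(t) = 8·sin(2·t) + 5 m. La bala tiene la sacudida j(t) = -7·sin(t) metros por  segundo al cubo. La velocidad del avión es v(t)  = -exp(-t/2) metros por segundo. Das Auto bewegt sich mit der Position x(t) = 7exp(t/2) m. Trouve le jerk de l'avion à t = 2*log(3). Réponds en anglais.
Starting from velocity v(t) = -exp(-t/2), we take 2 derivatives. Taking d/dt of v(t), we find a(t) = exp(-t/2)/2. Differentiating acceleration, we get jerk: j(t) = -exp(-t/2)/4. We have jerk j(t) = -exp(-t/2)/4. Substituting t = 2*log(3): j(2*log(3)) = -1/12.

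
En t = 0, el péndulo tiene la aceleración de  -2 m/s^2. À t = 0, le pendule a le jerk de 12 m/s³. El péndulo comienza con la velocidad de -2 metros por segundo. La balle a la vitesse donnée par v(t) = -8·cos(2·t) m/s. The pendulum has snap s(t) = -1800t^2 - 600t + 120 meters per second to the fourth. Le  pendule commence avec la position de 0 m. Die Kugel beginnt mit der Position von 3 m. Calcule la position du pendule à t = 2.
Nous devons trouver l'intégrale de notre équation du snap s(t) = -1800·t^2 - 600·t + 120 4 fois. En intégrant le snap et en utilisant la condition initiale j(0) = 12, nous obtenons j(t) = -600·t^3 - 300·t^2 + 120·t + 12. La primitive du jerk, avec a(0) = -2, donne l'accélération: a(t) = -150·t^4 - 100·t^3 + 60·t^2 + 12·t - 2. En intégrant l'accélération et en utilisant la condition initiale v(0) = -2, nous obtenons v(t) = -30·t^5 - 25·t^4 + 20·t^3 + 6·t^2 - 2·t - 2. L'intégrale de la vitesse est la position. En utilisant x(0) = 0, nous obtenons x(t) = -5·t^6 - 5·t^5 + 5·t^4 + 2·t^3 - t^2 - 2·t. Nous avons la position x(t) = -5·t^6 - 5·t^5 + 5·t^4 + 2·t^3 - t^2 - 2·t. En substituant t = 2: x(2) = -392.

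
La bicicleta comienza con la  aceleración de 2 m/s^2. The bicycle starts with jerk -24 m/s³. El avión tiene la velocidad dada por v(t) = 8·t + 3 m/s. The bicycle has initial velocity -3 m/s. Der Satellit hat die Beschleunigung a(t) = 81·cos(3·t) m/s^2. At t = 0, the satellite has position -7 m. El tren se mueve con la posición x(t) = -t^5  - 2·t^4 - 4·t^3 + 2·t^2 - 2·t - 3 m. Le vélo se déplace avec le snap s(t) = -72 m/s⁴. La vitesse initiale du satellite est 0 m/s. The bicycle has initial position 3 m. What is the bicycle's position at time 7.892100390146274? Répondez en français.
En partant du snap s(t) = -72, nous prenons 4 primitives. La primitive du snap, avec j(0) = -24, donne le jerk: j(t) = -72·t - 24. En intégrant le jerk et en utilisant la condition initiale a(0) = 2, nous obtenons a(t) = -36·t^2 - 24·t + 2. L'intégrale de l'accélération, avec v(0) = -3, donne la vitesse: v(t) = -12·t^3 - 12·t^2 + 2·t - 3. L'intégrale de la vitesse, avec x(0) = 3, donne la position: x(t) = -3·t^4 - 4·t^3 + t^2 - 3·t + 3. En utilisant x(t) = -3·t^4 - 4·t^3 + t^2 - 3·t + 3 et en substituant t = 7.892100390146274, nous trouvons x = -13562.9933582900.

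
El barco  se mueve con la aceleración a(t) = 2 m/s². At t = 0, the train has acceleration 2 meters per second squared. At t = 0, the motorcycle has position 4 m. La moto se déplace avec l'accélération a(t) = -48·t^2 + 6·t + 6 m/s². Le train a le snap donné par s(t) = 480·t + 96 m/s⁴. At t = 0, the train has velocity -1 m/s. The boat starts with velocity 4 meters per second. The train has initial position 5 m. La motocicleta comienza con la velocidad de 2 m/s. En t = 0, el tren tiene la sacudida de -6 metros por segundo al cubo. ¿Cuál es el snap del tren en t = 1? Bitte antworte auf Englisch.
From the given snap equation s(t) = 480·t + 96, we substitute t = 1 to get s = 576.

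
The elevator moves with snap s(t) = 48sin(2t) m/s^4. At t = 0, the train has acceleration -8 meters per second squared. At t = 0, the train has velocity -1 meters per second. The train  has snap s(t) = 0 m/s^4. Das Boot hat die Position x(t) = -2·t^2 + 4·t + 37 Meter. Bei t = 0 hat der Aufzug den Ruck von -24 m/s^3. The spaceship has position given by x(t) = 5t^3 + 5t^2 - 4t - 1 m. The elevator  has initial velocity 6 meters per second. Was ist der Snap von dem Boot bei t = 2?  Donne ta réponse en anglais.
To solve this, we need to take 4 derivatives of our position equation x(t) = -2·t^2 + 4·t + 37. The derivative of position gives velocity: v(t) = 4 - 4·t. Differentiating velocity, we get acceleration: a(t) = -4. Differentiating acceleration, we get jerk: j(t) = 0. Taking d/dt of j(t), we find s(t) = 0. Using s(t) = 0 and substituting t = 2, we find s = 0.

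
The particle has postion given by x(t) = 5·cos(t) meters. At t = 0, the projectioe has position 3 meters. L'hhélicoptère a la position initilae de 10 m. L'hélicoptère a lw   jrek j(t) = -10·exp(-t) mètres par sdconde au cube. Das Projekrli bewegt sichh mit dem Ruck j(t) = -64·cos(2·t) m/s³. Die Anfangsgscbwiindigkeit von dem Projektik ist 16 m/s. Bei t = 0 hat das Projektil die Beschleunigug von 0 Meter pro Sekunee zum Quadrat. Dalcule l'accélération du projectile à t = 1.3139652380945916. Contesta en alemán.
Wir müssen die Stammfunktion unserer Gleichung für den Ruck j(t) = -64·cos(2·t) 1-mal finden. Mit ∫j(t)dt und Anwendung von a(0) = 0, finden wir a(t) = -32·sin(2·t). Wir haben die Beschleunigung a(t) = -32·sin(2·t). Durch Einsetzen von t = 1.3139652380945916: a(1.3139652380945916) = -15.7238435631880.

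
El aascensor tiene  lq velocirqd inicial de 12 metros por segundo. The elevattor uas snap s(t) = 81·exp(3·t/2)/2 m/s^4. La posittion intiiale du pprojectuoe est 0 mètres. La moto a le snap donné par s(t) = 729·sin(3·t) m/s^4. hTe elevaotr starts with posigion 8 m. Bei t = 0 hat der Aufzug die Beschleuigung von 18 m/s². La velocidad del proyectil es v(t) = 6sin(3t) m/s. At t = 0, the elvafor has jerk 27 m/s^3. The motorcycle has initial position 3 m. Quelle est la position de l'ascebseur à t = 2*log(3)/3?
Nous devons intégrer notre équation du snap s(t) = 81·exp(3·t/2)/2 4 fois. En prenant ∫s(t)dt et en appliquant j(0) = 27, nous trouvons j(t) = 27·exp(3·t/2). En intégrant le jerk et en utilisant la condition initiale a(0) = 18, nous obtenons a(t) = 18·exp(3·t/2). En intégrant l'accélération et en utilisant la condition initiale v(0) = 12, nous obtenons v(t) = 12·exp(3·t/2). L'intégrale de la vitesse est la position. En utilisant x(0) = 8, nous obtenons x(t) = 8·exp(3·t/2). De l'équation de la position x(t) = 8·exp(3·t/2), nous substituons t = 2*log(3)/3 pour obtenir x = 24.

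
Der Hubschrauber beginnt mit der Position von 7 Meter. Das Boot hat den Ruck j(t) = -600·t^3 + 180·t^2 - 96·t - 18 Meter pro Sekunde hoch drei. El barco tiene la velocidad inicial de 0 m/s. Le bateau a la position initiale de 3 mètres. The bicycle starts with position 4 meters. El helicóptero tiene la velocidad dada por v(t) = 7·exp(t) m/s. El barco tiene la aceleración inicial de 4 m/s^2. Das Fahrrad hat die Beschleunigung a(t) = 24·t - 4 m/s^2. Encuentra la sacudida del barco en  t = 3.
Tenemos la sacudida j(t) = -600·t^3 + 180·t^2 - 96·t - 18. Sustituyendo t = 3: j(3) = -14886.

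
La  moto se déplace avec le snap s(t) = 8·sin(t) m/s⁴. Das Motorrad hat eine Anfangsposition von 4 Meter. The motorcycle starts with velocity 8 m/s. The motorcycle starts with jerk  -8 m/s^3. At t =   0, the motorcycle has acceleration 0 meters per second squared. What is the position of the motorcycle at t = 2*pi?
We need to integrate our snap equation s(t) = 8·sin(t) 4 times. The integral of snap, with j(0) = -8, gives jerk: j(t) = -8·cos(t). The antiderivative of jerk is acceleration. Using a(0) = 0, we get a(t) = -8·sin(t). Taking ∫a(t)dt and applying v(0) = 8, we find v(t) = 8·cos(t). Taking ∫v(t)dt and applying x(0) = 4, we find x(t) = 8·sin(t) + 4. We have position x(t) = 8·sin(t) + 4. Substituting t = 2*pi: x(2*pi) = 4.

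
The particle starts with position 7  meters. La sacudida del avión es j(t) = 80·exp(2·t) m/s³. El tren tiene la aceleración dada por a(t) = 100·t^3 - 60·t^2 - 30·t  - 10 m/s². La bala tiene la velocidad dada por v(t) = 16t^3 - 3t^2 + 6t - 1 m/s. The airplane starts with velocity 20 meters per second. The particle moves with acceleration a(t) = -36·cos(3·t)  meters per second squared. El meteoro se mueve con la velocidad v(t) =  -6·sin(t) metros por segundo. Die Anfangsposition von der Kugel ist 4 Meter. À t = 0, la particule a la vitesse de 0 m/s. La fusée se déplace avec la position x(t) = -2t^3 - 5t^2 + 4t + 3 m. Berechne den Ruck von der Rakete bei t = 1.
Um dies zu lösen, müssen wir 3 Ableitungen unserer Gleichung für die Position x(t) = -2·t^3 - 5·t^2 + 4·t + 3 nehmen. Mit d/dt von x(t) finden wir v(t) = -6·t^2 - 10·t + 4. Mit d/dt von v(t) finden wir a(t) = -12·t - 10. Mit d/dt von a(t) finden wir j(t) = -12. Wir haben den Ruck j(t) = -12. Durch Einsetzen von t = 1: j(1) = -12.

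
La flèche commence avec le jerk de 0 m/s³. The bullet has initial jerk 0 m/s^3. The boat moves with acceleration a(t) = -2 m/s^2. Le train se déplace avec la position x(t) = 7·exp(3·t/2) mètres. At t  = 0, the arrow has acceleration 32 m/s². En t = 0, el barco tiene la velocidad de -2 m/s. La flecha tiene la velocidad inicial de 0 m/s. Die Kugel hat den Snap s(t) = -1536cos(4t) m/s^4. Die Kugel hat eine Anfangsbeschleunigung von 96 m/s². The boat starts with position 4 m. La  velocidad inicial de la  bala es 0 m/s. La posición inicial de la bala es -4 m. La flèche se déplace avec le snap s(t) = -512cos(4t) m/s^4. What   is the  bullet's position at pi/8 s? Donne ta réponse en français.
Nous devons trouver l'intégrale de notre équation du snap s(t) = -1536·cos(4·t) 4 fois. En prenant ∫s(t)dt et en appliquant j(0) = 0, nous trouvons j(t) = -384·sin(4·t). L'intégrale du jerk, avec a(0) = 96, donne l'accélération: a(t) = 96·cos(4·t). En intégrant l'accélération et en utilisant la condition initiale v(0) = 0, nous obtenons v(t) = 24·sin(4·t). En prenant ∫v(t)dt et en appliquant x(0) = -4, nous trouvons x(t) = 2 - 6·cos(4·t). De l'équation de la position x(t) = 2 - 6·cos(4·t), nous substituons t = pi/8 pour obtenir x = 2.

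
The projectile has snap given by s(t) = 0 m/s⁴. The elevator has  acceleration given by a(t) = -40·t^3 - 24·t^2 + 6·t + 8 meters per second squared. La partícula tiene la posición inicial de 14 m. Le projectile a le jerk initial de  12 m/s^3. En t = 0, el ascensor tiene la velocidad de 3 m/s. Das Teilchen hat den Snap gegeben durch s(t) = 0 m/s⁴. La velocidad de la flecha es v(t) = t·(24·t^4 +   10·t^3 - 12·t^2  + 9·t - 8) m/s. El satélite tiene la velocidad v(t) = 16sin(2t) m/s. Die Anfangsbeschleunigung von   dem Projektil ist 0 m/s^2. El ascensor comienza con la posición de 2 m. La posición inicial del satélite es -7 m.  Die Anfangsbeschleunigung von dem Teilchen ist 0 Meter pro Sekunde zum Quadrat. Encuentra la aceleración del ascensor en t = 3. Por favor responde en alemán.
Wir haben die Beschleunigung a(t) = -40·t^3 - 24·t^2 + 6·t + 8. Durch Einsetzen von t = 3: a(3) = -1270.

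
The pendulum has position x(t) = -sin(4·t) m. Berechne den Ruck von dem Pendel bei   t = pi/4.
Um dies zu lösen, müssen wir 3 Ableitungen unserer Gleichung für die Position x(t) = -sin(4·t) nehmen. Die Ableitung von der Position ergibt die Geschwindigkeit: v(t) = -4·cos(4·t). Durch Ableiten von der Geschwindigkeit erhalten wir die Beschleunigung: a(t) = 16·sin(4·t). Die Ableitung von der Beschleunigung ergibt den Ruck: j(t) = 64·cos(4·t). Aus der Gleichung für den Ruck j(t) = 64·cos(4·t), setzen wir t = pi/4 ein und erhalten j = -64.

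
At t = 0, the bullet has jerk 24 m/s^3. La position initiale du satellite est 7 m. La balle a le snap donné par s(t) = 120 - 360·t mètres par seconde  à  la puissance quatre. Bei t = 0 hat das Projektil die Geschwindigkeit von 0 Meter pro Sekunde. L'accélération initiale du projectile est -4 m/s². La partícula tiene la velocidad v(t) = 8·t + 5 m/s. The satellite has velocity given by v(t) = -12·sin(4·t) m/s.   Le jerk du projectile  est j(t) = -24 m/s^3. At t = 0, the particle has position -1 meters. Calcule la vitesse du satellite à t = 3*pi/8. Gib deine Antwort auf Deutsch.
Mit v(t) = -12·sin(4·t) und Einsetzen von t = 3*pi/8, finden wir v = 12.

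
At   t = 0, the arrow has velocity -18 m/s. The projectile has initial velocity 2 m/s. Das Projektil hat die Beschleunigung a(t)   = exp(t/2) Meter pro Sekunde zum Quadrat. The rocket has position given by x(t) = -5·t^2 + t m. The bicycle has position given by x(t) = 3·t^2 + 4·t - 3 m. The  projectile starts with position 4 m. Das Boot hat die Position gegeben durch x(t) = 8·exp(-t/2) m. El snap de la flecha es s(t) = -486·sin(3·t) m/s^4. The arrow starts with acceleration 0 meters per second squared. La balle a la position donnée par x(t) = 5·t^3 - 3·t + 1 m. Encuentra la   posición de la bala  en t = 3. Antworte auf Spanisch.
De la ecuación de la posición x(t) = 5·t^3 - 3·t + 1, sustituimos t = 3 para obtener x = 127.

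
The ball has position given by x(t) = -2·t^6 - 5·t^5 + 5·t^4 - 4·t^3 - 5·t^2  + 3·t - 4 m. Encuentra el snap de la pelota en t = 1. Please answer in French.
En partant de la position x(t) = -2·t^6 - 5·t^5 + 5·t^4 - 4·t^3 - 5·t^2 + 3·t - 4, nous prenons 4 dérivées. En dérivant la position, nous obtenons la vitesse: v(t) = -12·t^5 - 25·t^4 + 20·t^3 - 12·t^2 - 10·t + 3. La dérivée de la vitesse donne l'accélération: a(t) = -60·t^4 - 100·t^3 + 60·t^2 - 24·t - 10. En prenant d/dt de a(t), nous trouvons j(t) = -240·t^3 - 300·t^2 + 120·t - 24. En prenant d/dt de j(t), nous trouvons s(t) = -720·t^2 - 600·t + 120. En utilisant s(t) = -720·t^2 - 600·t + 120 et en substituant t = 1, nous trouvons s = -1200.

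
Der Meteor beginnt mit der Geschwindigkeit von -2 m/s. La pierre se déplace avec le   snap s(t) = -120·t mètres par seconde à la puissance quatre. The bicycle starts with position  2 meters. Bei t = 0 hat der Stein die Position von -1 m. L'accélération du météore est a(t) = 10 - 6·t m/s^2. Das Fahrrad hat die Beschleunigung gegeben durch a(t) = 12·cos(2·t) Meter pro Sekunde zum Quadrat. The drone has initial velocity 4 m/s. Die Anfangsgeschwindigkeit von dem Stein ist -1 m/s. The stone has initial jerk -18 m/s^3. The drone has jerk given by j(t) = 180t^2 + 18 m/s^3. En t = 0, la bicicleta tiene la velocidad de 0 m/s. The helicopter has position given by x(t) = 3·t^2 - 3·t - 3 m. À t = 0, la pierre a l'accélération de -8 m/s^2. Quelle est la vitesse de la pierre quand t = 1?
Nous devons intégrer notre équation du snap s(t) = -120·t 3 fois. La primitive du snap, avec j(0) = -18, donne le jerk: j(t) = -60·t^2 - 18. La primitive du jerk, avec a(0) = -8, donne l'accélération: a(t) = -20·t^3 - 18·t - 8. En prenant ∫a(t)dt et en appliquant v(0) = -1, nous trouvons v(t) = -5·t^4 - 9·t^2 - 8·t - 1. Nous avons la vitesse v(t) = -5·t^4 - 9·t^2 - 8·t - 1. En substituant t = 1: v(1) = -23.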